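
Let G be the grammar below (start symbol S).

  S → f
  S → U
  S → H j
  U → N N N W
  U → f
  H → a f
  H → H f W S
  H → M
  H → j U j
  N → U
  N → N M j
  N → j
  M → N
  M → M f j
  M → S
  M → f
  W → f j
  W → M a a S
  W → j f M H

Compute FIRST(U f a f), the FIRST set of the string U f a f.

{ f, j }

Add FIRST(U) = { f, j }; U is not nullable, stop.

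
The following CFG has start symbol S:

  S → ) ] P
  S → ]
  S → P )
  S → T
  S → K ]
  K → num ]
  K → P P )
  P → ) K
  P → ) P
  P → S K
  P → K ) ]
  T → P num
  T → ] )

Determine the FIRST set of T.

From T → P num: add FIRST(P) = { ), ], num }.
T → ] ) contributes {]}.
Union: FIRST(T) = { ), ], num }.

{ ), ], num }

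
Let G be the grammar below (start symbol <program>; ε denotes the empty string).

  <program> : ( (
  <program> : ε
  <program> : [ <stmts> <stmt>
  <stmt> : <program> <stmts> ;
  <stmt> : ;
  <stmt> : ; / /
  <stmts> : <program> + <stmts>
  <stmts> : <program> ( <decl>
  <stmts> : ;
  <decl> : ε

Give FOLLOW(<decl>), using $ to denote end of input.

In <stmts> : <program> ( <decl>: <decl> is at the end, add FOLLOW(<stmts>) = { (, +, ;, [ }.
Union: FOLLOW(<decl>) = { (, +, ;, [ }.

{ (, +, ;, [ }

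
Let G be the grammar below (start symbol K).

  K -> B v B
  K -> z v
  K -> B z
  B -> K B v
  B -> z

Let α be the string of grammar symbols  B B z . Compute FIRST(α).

{ z }

Add FIRST(B) = { z }; B is not nullable, stop.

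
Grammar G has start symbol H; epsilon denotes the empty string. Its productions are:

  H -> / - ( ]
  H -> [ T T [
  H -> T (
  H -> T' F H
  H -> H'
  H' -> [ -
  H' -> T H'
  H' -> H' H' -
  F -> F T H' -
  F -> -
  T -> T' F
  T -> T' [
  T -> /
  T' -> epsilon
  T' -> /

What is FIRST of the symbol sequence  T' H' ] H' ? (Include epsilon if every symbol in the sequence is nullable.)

Add FIRST(T')\{epsilon} = { / }; T' is nullable, continue.
Add FIRST(H') = { -, /, [ }; H' is not nullable, stop.

{ -, /, [ }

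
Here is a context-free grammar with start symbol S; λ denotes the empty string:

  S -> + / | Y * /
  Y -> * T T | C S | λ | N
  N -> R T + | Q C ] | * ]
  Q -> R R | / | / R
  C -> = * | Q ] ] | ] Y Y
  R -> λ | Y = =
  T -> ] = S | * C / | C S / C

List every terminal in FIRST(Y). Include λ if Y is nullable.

Y -> * T T contributes {*}.
From Y -> C S: add FIRST(C) = { *, /, =, ] }.
Y -> λ contributes λ.
From Y -> N: add FIRST(N) = { *, /, =, ] }.
Union: FIRST(Y) = { *, /, =, ], λ }.

{ *, /, =, ], λ }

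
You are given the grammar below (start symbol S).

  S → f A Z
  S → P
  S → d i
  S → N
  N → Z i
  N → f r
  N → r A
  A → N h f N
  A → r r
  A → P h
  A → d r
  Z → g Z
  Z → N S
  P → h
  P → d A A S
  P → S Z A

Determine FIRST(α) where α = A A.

Add FIRST(A) = { d, f, g, h, r }; A is not nullable, stop.

{ d, f, g, h, r }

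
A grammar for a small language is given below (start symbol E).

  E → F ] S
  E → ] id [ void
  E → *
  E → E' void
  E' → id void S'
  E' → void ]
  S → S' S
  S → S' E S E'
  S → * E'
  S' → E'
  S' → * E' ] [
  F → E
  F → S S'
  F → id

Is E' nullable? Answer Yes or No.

No nonterminal in this grammar is nullable.
No production of E' has an RHS whose symbols are all nullable, so E' is not nullable.

No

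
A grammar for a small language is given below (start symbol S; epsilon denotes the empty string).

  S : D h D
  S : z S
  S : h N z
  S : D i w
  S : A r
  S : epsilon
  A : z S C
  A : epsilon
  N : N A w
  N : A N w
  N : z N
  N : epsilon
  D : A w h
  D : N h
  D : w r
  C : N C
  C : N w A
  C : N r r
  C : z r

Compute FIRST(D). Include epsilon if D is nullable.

From D : A w h: A nullable, take FIRST(A) ∪ {w} = { w, z }.
From D : N h: N nullable, take FIRST(N) ∪ {h} = { h, w, z }.
D : w r contributes {w}.
Union: FIRST(D) = { h, w, z }.

{ h, w, z }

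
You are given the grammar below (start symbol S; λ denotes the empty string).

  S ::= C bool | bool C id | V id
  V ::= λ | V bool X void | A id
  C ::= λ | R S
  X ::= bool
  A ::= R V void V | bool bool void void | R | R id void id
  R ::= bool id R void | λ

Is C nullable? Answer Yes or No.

C has an λ-production, so C ⇒ λ.

Yes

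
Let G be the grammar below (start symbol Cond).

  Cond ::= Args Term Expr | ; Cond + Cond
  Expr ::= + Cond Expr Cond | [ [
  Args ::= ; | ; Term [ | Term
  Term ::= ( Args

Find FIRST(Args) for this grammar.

Args ::= ; contributes {;}.
Args ::= ; Term [ contributes {;}.
From Args ::= Term: add FIRST(Term) = { ( }.
Union: FIRST(Args) = { (, ; }.

{ (, ; }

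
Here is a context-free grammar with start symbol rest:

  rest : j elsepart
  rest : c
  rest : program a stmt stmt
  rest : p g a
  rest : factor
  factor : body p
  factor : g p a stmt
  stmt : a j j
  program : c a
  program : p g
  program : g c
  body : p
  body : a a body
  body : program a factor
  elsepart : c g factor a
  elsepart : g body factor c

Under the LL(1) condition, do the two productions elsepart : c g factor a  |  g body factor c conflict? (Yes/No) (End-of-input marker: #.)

FIRST(c g factor a) = { c } and FIRST(g body factor c) = { g }.
The FIRST sets are disjoint and neither alternative is nullable — no conflict.

No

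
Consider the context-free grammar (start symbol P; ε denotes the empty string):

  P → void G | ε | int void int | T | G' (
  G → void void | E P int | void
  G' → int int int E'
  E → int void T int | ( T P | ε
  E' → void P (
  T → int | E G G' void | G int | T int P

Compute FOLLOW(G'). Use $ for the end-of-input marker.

{ (, void }

In P → G' (: add FIRST(() = { ( }.
In T → E G G' void: add FIRST(void) = { void }.
Union: FOLLOW(G') = { (, void }.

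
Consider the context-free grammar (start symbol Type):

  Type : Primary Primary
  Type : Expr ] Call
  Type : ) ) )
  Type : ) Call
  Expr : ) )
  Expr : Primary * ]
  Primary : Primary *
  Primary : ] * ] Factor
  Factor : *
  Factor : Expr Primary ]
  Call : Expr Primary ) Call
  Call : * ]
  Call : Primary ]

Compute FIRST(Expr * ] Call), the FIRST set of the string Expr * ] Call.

{ ), ] }

Add FIRST(Expr) = { ), ] }; Expr is not nullable, stop.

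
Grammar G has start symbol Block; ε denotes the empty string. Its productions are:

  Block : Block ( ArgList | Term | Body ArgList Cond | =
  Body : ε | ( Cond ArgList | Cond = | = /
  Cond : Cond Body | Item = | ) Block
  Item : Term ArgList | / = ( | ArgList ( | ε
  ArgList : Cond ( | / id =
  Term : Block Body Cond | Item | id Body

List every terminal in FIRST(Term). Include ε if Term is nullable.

{ (, ), /, =, id, ε }

From Term : Block Body Cond: Block, Body nullable, take FIRST(Block) ∪ FIRST(Body) ∪ FIRST(Cond) = { (, ), /, =, id }.
From Term : Item: add FIRST(Item) = { (, ), /, =, id, ε } (including ε since Item is nullable).
Term : id Body contributes {id}.
Union: FIRST(Term) = { (, ), /, =, id, ε }.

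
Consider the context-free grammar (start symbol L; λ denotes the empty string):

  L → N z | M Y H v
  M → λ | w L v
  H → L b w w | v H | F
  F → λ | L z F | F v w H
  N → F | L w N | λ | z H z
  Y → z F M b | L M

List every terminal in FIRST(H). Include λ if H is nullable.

From H → L b w w: add FIRST(L) = { v, w, z }.
H → v H contributes {v}.
From H → F: add FIRST(F) = { v, w, z, λ } (including λ since F is nullable).
Union: FIRST(H) = { v, w, z, λ }.

{ v, w, z, λ }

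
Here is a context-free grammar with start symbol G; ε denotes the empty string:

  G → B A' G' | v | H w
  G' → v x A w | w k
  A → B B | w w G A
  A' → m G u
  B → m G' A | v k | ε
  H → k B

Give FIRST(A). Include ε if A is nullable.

From A → B B: B, B nullable, take FIRST(B) ∪ FIRST(B) = { m, v }; also ε since the whole RHS is nullable.
A → w w G A contributes {w}.
Union: FIRST(A) = { m, v, w, ε }.

{ m, v, w, ε }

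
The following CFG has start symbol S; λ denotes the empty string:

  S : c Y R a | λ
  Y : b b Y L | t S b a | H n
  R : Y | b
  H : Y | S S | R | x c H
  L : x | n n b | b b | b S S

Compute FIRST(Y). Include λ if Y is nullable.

Y : b b Y L contributes {b}.
Y : t S b a contributes {t}.
From Y : H n: H nullable, take FIRST(H) ∪ {n} = { b, c, n, t, x }.
Union: FIRST(Y) = { b, c, n, t, x }.

{ b, c, n, t, x }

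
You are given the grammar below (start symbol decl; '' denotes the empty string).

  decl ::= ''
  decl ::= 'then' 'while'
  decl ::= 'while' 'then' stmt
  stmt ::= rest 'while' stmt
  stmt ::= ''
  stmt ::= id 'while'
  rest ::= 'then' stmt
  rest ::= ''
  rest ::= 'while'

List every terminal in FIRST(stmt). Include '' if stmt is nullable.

From stmt ::= rest 'while' stmt: rest nullable, take FIRST(rest) ∪ {'while'} = { 'then', 'while' }.
stmt ::= '' contributes ''.
stmt ::= id 'while' contributes {id}.
Union: FIRST(stmt) = { 'then', 'while', id, '' }.

{ 'then', 'while', id, '' }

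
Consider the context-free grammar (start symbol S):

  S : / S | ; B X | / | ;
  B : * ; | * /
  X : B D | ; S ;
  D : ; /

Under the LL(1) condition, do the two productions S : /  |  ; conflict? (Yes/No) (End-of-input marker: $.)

No

FIRST(/) = { / } and FIRST(;) = { ; }.
The FIRST sets are disjoint and neither alternative is nullable — no conflict.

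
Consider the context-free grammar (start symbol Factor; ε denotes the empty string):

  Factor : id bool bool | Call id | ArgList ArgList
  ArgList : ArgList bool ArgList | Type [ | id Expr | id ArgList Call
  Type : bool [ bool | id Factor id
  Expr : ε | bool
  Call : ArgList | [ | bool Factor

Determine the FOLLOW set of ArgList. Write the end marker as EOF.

In Factor : ArgList ArgList: add FIRST(ArgList) = { bool, id }.
In Factor : ArgList ArgList: ArgList is at the end, add FOLLOW(Factor) = { EOF, [, bool, id }.
In ArgList : ArgList bool ArgList: add FIRST(bool ArgList) = { bool }.
In ArgList : ArgList bool ArgList: ArgList is at the end, add FOLLOW(ArgList) = { EOF, [, bool, id }.
In ArgList : id ArgList Call: add FIRST(Call) = { [, bool, id }.
In Call : ArgList: ArgList is at the end, add FOLLOW(Call) = { EOF, [, bool, id }.
Union: FOLLOW(ArgList) = { EOF, [, bool, id }.

{ EOF, [, bool, id }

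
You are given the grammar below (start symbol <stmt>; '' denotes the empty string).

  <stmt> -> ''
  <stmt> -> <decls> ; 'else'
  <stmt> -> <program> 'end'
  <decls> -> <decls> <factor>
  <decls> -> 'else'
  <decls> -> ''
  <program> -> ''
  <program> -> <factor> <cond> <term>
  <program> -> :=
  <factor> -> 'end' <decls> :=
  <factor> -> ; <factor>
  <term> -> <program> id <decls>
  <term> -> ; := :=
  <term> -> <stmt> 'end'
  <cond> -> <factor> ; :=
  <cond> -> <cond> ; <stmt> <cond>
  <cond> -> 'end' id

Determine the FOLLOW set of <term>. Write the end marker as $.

In <program> -> <factor> <cond> <term>: <term> is at the end, add FOLLOW(<program>) = { 'end', id }.
Union: FOLLOW(<term>) = { 'end', id }.

{ 'end', id }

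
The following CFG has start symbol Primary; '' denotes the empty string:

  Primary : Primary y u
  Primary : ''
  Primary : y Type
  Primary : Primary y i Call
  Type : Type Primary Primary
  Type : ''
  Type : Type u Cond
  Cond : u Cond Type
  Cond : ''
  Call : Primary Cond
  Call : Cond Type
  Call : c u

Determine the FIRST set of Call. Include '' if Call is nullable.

{ c, u, y, '' }

From Call : Primary Cond: Primary, Cond nullable, take FIRST(Primary) ∪ FIRST(Cond) = { u, y }; also '' since the whole RHS is nullable.
From Call : Cond Type: Cond, Type nullable, take FIRST(Cond) ∪ FIRST(Type) = { u, y }; also '' since the whole RHS is nullable.
Call : c u contributes {c}.
Union: FIRST(Call) = { c, u, y, '' }.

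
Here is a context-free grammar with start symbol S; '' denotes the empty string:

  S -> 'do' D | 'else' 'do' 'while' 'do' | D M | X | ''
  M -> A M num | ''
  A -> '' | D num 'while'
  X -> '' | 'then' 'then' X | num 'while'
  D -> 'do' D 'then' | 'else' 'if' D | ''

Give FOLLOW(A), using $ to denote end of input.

In M -> A M num: add FIRST(M num) = { 'do', 'else', num }.
Union: FOLLOW(A) = { 'do', 'else', num }.

{ 'do', 'else', num }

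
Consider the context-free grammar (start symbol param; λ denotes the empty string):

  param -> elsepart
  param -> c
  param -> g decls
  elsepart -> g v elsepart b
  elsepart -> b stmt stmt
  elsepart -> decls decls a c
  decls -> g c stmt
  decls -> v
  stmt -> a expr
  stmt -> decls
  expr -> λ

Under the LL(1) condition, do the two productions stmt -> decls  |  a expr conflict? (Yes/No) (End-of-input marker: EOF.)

FIRST(decls) = { g, v } and FIRST(a expr) = { a }.
The FIRST sets are disjoint and neither alternative is nullable — no conflict.

No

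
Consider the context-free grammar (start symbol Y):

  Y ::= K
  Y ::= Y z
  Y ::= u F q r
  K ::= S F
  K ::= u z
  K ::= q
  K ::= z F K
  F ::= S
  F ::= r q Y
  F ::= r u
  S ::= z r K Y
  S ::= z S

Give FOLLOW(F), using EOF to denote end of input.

In Y ::= u F q r: add FIRST(q r) = { q }.
In K ::= S F: F is at the end, add FOLLOW(K) = { EOF, q, r, u, z }.
In K ::= z F K: add FIRST(K) = { q, u, z }.
Union: FOLLOW(F) = { EOF, q, r, u, z }.

{ EOF, q, r, u, z }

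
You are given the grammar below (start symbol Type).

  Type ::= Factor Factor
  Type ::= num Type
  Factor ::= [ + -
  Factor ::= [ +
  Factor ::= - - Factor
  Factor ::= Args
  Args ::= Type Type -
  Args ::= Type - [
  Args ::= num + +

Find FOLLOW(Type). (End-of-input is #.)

{ #, -, [, num }

Type is the start symbol, so # ∈ FOLLOW(Type).
In Type ::= num Type: Type is at the end, add FOLLOW(Type) = { #, -, [, num }.
In Args ::= Type Type -: add FIRST(Type -) = { -, [, num }.
In Args ::= Type Type -: add FIRST(-) = { - }.
In Args ::= Type - [: add FIRST(- [) = { - }.
Union: FOLLOW(Type) = { #, -, [, num }.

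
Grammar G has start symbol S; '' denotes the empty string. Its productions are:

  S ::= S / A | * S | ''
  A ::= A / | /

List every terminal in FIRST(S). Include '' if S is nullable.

From S ::= S / A: S nullable, take FIRST(S) ∪ {/} = { *, / }.
S ::= * S contributes {*}.
S ::= '' contributes ''.
Union: FIRST(S) = { *, /, '' }.

{ *, /, '' }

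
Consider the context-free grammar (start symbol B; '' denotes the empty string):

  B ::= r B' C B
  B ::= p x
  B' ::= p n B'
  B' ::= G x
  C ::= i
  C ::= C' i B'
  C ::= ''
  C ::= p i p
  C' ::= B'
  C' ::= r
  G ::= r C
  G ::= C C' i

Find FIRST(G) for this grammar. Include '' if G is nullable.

{ i, p, r }

G ::= r C contributes {r}.
From G ::= C C' i: C nullable, take FIRST(C) ∪ FIRST(C') = { i, p, r }.
Union: FIRST(G) = { i, p, r }.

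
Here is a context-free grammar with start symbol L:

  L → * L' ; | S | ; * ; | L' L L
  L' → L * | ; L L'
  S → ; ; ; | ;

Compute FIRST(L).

L → * L' ; contributes {*}.
From L → S: add FIRST(S) = { ; }.
L → ; * ; contributes {;}.
From L → L' L L: add FIRST(L') = { *, ; }.
Union: FIRST(L) = { *, ; }.

{ *, ; }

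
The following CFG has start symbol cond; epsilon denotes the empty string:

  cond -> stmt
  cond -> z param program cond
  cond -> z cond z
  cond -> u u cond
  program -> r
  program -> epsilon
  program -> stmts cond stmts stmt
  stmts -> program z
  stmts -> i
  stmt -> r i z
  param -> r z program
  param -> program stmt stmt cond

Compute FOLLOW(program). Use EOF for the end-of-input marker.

In cond -> z param program cond: add FIRST(cond) = { r, u, z }.
In stmts -> program z: add FIRST(z) = { z }.
In param -> r z program: program is at the end, add FOLLOW(param) = { i, r, u, z }.
In param -> program stmt stmt cond: add FIRST(stmt stmt cond) = { r }.
Union: FOLLOW(program) = { i, r, u, z }.

{ i, r, u, z }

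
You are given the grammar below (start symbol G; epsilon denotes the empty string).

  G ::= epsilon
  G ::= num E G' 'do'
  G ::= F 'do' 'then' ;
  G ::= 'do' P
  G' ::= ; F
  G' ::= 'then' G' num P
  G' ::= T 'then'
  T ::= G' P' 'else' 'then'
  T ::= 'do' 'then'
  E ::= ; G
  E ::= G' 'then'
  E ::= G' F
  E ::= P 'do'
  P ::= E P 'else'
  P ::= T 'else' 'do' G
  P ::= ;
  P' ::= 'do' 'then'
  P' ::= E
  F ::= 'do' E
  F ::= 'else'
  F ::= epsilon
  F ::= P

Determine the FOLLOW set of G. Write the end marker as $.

G is the start symbol, so $ ∈ FOLLOW(G).
In E ::= ; G: G is at the end, add FOLLOW(E) = { 'do', 'else', 'then', ;, num }.
In P ::= T 'else' 'do' G: G is at the end, add FOLLOW(P) = { $, 'do', 'else', 'then', ;, num }.
Union: FOLLOW(G) = { $, 'do', 'else', 'then', ;, num }.

{ $, 'do', 'else', 'then', ;, num }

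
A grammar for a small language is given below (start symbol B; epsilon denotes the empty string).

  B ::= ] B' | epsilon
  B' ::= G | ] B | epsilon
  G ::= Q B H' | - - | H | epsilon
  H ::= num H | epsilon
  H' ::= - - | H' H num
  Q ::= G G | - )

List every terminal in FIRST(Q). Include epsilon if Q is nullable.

From Q ::= G G: G, G nullable, take FIRST(G) ∪ FIRST(G) = { -, ], num }; also epsilon since the whole RHS is nullable.
Q ::= - ) contributes {-}.
Union: FIRST(Q) = { -, ], num, epsilon }.

{ -, ], num, epsilon }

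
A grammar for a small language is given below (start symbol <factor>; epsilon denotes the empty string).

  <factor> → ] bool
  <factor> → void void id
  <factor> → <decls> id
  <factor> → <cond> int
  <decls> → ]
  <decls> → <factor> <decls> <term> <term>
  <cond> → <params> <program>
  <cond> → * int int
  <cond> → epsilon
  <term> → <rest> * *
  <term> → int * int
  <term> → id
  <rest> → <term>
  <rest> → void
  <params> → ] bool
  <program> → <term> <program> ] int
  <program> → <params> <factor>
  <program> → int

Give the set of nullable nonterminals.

{ <cond> }

Directly nullable (have an epsilon-production): <cond>.
No other nonterminal has a production whose RHS symbols are all nullable.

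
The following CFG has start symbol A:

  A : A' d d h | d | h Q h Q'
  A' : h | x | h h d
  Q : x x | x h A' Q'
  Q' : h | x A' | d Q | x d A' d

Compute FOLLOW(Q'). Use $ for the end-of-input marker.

{ $, h }

In A : h Q h Q': Q' is at the end, add FOLLOW(A) = { $ }.
In Q : x h A' Q': Q' is at the end, add FOLLOW(Q) = { $, h }.
Union: FOLLOW(Q') = { $, h }.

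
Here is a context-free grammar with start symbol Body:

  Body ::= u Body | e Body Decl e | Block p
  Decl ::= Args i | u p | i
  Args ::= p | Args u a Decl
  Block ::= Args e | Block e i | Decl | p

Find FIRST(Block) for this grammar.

{ i, p, u }

From Block ::= Args e: add FIRST(Args) = { p }.
From Block ::= Block e i: add FIRST(Block) = { i, p, u }.
From Block ::= Decl: add FIRST(Decl) = { i, p, u }.
Block ::= p contributes {p}.
Union: FIRST(Block) = { i, p, u }.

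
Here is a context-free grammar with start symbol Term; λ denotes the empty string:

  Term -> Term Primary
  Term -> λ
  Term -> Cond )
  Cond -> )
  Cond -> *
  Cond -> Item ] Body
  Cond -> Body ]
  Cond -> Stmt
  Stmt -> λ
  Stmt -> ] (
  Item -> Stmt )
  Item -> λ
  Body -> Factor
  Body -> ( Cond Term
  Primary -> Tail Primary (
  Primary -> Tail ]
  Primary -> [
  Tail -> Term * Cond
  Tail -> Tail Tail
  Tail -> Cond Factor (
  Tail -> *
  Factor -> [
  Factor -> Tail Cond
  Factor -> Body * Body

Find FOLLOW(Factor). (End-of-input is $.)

{ (, ), *, [, ] }

In Body -> Factor: Factor is at the end, add FOLLOW(Body) = { (, ), *, [, ] }.
In Tail -> Cond Factor (: add FIRST(() = { ( }.
Union: FOLLOW(Factor) = { (, ), *, [, ] }.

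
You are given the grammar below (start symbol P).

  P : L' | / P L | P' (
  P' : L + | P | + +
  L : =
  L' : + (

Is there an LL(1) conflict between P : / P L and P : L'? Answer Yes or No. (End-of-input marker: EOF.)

FIRST(/ P L) = { / } and FIRST(L') = { + }.
The FIRST sets are disjoint and neither alternative is nullable — no conflict.

No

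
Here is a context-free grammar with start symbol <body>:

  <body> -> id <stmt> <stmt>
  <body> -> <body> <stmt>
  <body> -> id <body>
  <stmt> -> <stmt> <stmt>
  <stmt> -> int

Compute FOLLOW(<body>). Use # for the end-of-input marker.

{ #, int }

<body> is the start symbol, so # ∈ FOLLOW(<body>).
In <body> -> <body> <stmt>: add FIRST(<stmt>) = { int }.
In <body> -> id <body>: <body> is at the end, add FOLLOW(<body>) = { #, int }.
Union: FOLLOW(<body>) = { #, int }.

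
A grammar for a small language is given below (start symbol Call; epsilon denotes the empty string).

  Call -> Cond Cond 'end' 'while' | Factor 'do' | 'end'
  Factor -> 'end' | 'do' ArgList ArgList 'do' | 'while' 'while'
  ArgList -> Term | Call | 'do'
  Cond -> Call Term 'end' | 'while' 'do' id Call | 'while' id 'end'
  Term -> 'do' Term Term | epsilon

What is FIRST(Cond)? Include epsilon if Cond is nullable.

{ 'do', 'end', 'while' }

From Cond -> Call Term 'end': add FIRST(Call) = { 'do', 'end', 'while' }.
Cond -> 'while' 'do' id Call contributes {'while'}.
Cond -> 'while' id 'end' contributes {'while'}.
Union: FIRST(Cond) = { 'do', 'end', 'while' }.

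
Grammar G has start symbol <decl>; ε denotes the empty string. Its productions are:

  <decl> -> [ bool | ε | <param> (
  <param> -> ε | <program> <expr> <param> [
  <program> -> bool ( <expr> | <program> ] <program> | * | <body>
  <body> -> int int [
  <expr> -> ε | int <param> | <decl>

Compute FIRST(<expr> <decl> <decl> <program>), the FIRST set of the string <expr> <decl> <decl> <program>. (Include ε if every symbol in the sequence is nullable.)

{ (, *, [, bool, int }

Add FIRST(<expr>)\{ε} = { (, *, [, bool, int }; <expr> is nullable, continue.
Add FIRST(<decl>)\{ε} = { (, *, [, bool, int }; <decl> is nullable, continue.
Add FIRST(<decl>)\{ε} = { (, *, [, bool, int }; <decl> is nullable, continue.
Add FIRST(<program>) = { *, bool, int }; <program> is not nullable, stop.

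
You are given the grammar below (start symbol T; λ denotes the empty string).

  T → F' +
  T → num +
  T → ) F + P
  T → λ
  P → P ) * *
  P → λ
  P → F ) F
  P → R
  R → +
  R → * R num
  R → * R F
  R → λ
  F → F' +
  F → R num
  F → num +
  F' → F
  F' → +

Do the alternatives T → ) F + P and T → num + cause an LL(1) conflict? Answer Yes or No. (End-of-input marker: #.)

No

FIRST() F + P) = { ) } and FIRST(num +) = { num }.
The FIRST sets are disjoint and neither alternative is nullable — no conflict.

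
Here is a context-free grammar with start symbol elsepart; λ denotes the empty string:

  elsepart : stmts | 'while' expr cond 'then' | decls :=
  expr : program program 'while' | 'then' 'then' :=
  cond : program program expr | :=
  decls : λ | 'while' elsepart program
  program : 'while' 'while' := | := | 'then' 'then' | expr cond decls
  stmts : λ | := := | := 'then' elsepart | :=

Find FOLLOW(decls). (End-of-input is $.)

In elsepart : decls :=: add FIRST(:=) = { := }.
In program : expr cond decls: decls is at the end, add FOLLOW(program) = { 'then', 'while', := }.
Union: FOLLOW(decls) = { 'then', 'while', := }.

{ 'then', 'while', := }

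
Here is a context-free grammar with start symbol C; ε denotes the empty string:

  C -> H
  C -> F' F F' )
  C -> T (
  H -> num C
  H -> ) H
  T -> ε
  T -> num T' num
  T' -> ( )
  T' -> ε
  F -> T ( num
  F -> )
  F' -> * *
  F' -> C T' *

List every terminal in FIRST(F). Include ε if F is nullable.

From F -> T ( num: T nullable, take FIRST(T) ∪ {(} = { (, num }.
F -> ) contributes {)}.
Union: FIRST(F) = { (, ), num }.

{ (, ), num }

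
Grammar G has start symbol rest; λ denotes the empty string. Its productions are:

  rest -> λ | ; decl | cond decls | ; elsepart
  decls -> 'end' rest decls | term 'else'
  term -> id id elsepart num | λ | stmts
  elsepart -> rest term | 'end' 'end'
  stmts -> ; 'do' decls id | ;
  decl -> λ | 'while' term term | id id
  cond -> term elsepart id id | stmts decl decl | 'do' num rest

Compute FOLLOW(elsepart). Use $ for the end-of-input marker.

In rest -> ; elsepart: elsepart is at the end, add FOLLOW(rest) = { $, 'else', 'end', ;, id, num }.
In term -> id id elsepart num: add FIRST(num) = { num }.
In cond -> term elsepart id id: add FIRST(id id) = { id }.
Union: FOLLOW(elsepart) = { $, 'else', 'end', ;, id, num }.

{ $, 'else', 'end', ;, id, num }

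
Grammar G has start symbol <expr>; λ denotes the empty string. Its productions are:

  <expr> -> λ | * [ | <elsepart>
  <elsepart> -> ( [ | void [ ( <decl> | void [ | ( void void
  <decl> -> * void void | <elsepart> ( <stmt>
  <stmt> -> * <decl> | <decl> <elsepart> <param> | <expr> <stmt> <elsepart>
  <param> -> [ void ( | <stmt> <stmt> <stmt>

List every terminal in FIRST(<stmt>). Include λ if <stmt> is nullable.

<stmt> -> * <decl> contributes {*}.
From <stmt> -> <decl> <elsepart> <param>: add FIRST(<decl>) = { (, *, void }.
From <stmt> -> <expr> <stmt> <elsepart>: <expr> nullable, take FIRST(<expr>) ∪ FIRST(<stmt>) = { (, *, void }.
Union: FIRST(<stmt>) = { (, *, void }.

{ (, *, void }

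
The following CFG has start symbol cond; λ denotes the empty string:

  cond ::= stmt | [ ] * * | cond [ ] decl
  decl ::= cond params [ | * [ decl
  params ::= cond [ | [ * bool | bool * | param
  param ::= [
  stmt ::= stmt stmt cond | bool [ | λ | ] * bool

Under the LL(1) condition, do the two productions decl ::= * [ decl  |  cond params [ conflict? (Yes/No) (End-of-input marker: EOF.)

No

FIRST(* [ decl) = { * } and FIRST(cond params [) = { [, ], bool }.
The FIRST sets are disjoint and neither alternative is nullable — no conflict.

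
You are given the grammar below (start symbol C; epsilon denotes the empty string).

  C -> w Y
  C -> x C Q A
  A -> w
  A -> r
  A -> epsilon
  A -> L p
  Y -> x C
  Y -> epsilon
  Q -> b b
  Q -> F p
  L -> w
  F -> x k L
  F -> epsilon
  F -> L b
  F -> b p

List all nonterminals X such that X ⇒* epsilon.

Directly nullable (have an epsilon-production): A, Y, F.
No other nonterminal has a production whose RHS symbols are all nullable.

{ A, F, Y }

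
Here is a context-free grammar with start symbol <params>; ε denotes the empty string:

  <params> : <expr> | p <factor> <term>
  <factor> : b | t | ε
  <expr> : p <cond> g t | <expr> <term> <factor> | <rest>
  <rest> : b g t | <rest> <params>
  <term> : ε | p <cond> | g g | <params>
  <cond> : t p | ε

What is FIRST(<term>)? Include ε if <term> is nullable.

{ b, g, p, ε }

<term> : ε contributes ε.
<term> : p <cond> contributes {p}.
<term> : g g contributes {g}.
From <term> : <params>: add FIRST(<params>) = { b, p }.
Union: FIRST(<term>) = { b, g, p, ε }.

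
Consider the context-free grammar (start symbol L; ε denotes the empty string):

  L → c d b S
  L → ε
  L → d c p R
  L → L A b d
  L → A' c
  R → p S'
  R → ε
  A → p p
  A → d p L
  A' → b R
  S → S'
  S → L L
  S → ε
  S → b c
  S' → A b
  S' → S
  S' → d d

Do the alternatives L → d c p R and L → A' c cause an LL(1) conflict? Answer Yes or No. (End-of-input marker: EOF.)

FIRST(d c p R) = { d } and FIRST(A' c) = { b }.
The FIRST sets are disjoint and neither alternative is nullable — no conflict.

No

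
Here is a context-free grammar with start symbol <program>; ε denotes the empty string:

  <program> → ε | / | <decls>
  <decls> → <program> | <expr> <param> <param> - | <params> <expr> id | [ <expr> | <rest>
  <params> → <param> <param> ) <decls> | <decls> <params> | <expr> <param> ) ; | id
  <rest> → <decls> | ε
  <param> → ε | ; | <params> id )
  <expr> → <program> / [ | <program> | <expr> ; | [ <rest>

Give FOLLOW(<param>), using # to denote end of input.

{ ), -, /, ;, [, id }

In <decls> → <expr> <param> <param> -: add FIRST(<param> -) = { ), -, /, ;, [, id }.
In <decls> → <expr> <param> <param> -: add FIRST(-) = { - }.
In <params> → <param> <param> ) <decls>: add FIRST(<param> ) <decls>) = { ), -, /, ;, [, id }.
In <params> → <param> <param> ) <decls>: add FIRST() <decls>) = { ) }.
In <params> → <expr> <param> ) ;: add FIRST() ;) = { ) }.
Union: FOLLOW(<param>) = { ), -, /, ;, [, id }.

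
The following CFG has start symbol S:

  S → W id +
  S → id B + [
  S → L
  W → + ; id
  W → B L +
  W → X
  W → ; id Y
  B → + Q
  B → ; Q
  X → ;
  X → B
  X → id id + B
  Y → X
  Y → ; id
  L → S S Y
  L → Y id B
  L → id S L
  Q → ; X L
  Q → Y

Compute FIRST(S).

From S → W id +: add FIRST(W) = { +, ;, id }.
S → id B + [ contributes {id}.
From S → L: add FIRST(L) = { +, ;, id }.
Union: FIRST(S) = { +, ;, id }.

{ +, ;, id }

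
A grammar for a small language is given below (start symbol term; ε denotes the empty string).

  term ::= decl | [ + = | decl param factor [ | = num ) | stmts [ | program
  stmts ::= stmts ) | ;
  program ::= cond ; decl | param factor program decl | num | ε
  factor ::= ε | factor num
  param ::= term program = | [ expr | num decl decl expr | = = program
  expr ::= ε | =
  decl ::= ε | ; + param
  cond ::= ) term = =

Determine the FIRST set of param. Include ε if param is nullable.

From param ::= term program =: term, program nullable, take FIRST(term) ∪ FIRST(program) ∪ {=} = { ), ;, =, [, num }.
param ::= [ expr contributes {[}.
param ::= num decl decl expr contributes {num}.
param ::= = = program contributes {=}.
Union: FIRST(param) = { ), ;, =, [, num }.

{ ), ;, =, [, num }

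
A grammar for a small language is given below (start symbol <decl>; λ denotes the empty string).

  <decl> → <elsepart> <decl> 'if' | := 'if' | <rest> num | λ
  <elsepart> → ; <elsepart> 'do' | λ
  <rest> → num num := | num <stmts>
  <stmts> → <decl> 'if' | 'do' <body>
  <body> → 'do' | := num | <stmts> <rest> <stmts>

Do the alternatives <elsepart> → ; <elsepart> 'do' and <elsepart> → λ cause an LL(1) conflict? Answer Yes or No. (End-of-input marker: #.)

Yes

FIRST(; <elsepart> 'do') = { ; } and FIRST(λ) = { λ }.
The second alternative is nullable and FOLLOW(<elsepart>) = { 'do', 'if', :=, ;, num } shares ; with FIRST of the first — conflict.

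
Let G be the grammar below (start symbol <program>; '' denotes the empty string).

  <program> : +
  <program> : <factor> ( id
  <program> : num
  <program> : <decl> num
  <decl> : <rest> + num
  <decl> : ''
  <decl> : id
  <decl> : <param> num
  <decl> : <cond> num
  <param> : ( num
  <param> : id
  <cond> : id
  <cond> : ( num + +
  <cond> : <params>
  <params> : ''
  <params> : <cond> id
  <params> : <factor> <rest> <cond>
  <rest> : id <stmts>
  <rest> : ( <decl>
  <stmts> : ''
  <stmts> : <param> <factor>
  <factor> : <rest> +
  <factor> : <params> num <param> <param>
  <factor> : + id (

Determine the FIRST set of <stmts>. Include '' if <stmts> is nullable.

<stmts> : '' contributes ''.
From <stmts> : <param> <factor>: add FIRST(<param>) = { (, id }.
Union: FIRST(<stmts>) = { (, id, '' }.

{ (, id, '' }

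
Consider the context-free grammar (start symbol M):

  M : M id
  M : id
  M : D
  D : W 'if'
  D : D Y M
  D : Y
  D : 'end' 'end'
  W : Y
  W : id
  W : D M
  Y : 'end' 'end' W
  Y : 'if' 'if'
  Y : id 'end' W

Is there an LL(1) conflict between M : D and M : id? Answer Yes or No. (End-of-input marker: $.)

FIRST(D) = { 'end', 'if', id } and FIRST(id) = { id }.
Both contain id, so the two alternatives are not disjoint — LL(1) conflict.

Yes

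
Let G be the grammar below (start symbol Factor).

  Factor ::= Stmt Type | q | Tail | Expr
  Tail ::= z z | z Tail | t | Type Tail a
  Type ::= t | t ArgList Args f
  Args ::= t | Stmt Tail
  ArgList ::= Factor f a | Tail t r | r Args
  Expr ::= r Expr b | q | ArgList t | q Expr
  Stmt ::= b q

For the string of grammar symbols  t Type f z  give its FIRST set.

t is a terminal; add {t} and stop.

{ t }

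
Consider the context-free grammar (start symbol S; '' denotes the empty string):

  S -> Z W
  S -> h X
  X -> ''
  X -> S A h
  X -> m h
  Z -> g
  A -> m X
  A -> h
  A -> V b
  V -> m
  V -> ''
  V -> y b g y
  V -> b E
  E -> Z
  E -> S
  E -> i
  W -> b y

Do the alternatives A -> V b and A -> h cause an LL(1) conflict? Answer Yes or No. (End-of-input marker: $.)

No

FIRST(V b) = { b, m, y } and FIRST(h) = { h }.
The FIRST sets are disjoint and neither alternative is nullable — no conflict.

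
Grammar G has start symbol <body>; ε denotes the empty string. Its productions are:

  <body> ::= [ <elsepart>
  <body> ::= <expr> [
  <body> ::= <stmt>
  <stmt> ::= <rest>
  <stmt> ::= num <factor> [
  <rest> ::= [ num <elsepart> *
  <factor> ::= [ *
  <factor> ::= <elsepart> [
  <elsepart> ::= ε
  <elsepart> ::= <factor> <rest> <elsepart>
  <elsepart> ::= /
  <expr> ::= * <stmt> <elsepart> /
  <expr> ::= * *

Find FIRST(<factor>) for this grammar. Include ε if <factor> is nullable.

<factor> ::= [ * contributes {[}.
From <factor> ::= <elsepart> [: <elsepart> nullable, take FIRST(<elsepart>) ∪ {[} = { /, [ }.
Union: FIRST(<factor>) = { /, [ }.

{ /, [ }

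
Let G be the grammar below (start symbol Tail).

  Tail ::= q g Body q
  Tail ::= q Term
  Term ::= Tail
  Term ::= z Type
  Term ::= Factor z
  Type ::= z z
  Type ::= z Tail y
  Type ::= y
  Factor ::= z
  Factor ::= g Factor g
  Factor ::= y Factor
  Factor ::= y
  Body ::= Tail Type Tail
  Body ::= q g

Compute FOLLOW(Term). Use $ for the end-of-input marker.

In Tail ::= q Term: Term is at the end, add FOLLOW(Tail) = { $, q, y, z }.
Union: FOLLOW(Term) = { $, q, y, z }.

{ $, q, y, z }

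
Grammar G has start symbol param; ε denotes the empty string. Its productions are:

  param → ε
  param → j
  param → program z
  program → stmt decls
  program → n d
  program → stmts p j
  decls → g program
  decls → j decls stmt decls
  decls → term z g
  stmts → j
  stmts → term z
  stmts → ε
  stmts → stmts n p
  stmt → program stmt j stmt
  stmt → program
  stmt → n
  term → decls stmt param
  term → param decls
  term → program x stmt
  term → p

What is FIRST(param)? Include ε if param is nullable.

{ g, j, n, p, ε }

param → ε contributes ε.
param → j contributes {j}.
From param → program z: add FIRST(program) = { g, j, n, p }.
Union: FIRST(param) = { g, j, n, p, ε }.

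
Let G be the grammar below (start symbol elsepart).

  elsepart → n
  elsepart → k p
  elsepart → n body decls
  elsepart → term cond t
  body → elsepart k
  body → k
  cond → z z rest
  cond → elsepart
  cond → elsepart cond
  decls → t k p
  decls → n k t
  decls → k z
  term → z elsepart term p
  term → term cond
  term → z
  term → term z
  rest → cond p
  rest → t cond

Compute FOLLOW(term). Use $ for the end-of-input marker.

In elsepart → term cond t: add FIRST(cond t) = { k, n, z }.
In term → z elsepart term p: add FIRST(p) = { p }.
In term → term cond: add FIRST(cond) = { k, n, z }.
In term → term z: add FIRST(z) = { z }.
Union: FOLLOW(term) = { k, n, p, z }.

{ k, n, p, z }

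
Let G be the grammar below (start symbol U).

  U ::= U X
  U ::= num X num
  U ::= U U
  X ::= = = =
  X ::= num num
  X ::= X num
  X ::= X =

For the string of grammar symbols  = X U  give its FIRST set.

= is a terminal; add {=} and stop.

{ = }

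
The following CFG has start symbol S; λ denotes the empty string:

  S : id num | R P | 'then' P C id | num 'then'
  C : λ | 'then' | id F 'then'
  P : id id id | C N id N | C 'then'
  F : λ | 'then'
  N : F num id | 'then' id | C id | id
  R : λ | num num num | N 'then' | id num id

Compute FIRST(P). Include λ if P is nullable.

P : id id id contributes {id}.
From P : C N id N: C nullable, take FIRST(C) ∪ FIRST(N) = { 'then', id, num }.
From P : C 'then': C nullable, take FIRST(C) ∪ {'then'} = { 'then', id }.
Union: FIRST(P) = { 'then', id, num }.

{ 'then', id, num }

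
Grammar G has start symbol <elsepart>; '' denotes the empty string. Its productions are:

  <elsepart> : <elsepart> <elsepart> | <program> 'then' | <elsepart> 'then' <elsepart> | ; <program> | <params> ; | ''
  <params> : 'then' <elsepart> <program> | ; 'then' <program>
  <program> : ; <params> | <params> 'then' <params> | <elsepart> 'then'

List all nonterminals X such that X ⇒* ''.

Directly nullable (have an ''-production): <elsepart>.
No other nonterminal has a production whose RHS symbols are all nullable.

{ <elsepart> }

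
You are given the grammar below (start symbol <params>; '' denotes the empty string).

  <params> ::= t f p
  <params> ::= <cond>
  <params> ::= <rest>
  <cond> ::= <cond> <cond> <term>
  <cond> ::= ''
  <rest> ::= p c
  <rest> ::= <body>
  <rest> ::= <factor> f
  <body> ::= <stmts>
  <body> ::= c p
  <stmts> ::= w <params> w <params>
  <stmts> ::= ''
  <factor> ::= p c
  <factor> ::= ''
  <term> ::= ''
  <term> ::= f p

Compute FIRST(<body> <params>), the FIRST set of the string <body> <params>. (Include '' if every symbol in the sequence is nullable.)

{ c, f, p, t, w, '' }

Add FIRST(<body>)\{''} = { c, w }; <body> is nullable, continue.
Add FIRST(<params>)\{''} = { c, f, p, t, w }; <params> is nullable, continue.
Every symbol is nullable, so include ''.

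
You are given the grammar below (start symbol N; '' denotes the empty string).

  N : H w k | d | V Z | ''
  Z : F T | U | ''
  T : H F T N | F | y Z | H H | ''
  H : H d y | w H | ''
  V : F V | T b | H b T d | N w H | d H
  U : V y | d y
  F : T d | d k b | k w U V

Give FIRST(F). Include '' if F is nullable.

{ d, k, w, y }

From F : T d: T nullable, take FIRST(T) ∪ {d} = { d, k, w, y }.
F : d k b contributes {d}.
F : k w U V contributes {k}.
Union: FIRST(F) = { d, k, w, y }.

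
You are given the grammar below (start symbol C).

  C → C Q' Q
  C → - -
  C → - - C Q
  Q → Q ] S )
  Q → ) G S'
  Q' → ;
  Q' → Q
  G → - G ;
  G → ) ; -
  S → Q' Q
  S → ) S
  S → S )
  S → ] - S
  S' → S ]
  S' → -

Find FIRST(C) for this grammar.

{ - }

From C → C Q' Q: add FIRST(C) = { - }.
C → - - contributes {-}.
C → - - C Q contributes {-}.
Union: FIRST(C) = { - }.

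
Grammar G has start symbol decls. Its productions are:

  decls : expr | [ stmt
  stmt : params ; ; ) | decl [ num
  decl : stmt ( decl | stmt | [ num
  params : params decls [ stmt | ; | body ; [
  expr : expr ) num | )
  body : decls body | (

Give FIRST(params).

{ (, ), ;, [ }

From params : params decls [ stmt: add FIRST(params) = { (, ), ;, [ }.
params : ; contributes {;}.
From params : body ; [: add FIRST(body) = { (, ), [ }.
Union: FIRST(params) = { (, ), ;, [ }.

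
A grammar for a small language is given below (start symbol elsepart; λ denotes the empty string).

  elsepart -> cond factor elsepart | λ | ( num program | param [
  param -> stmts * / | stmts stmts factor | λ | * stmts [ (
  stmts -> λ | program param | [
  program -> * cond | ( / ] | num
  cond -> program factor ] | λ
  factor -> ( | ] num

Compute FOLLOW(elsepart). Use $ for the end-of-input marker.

elsepart is the start symbol, so $ ∈ FOLLOW(elsepart).
In elsepart -> cond factor elsepart: elsepart is at the end, add FOLLOW(elsepart) = { $ }.
Union: FOLLOW(elsepart) = { $ }.

{ $ }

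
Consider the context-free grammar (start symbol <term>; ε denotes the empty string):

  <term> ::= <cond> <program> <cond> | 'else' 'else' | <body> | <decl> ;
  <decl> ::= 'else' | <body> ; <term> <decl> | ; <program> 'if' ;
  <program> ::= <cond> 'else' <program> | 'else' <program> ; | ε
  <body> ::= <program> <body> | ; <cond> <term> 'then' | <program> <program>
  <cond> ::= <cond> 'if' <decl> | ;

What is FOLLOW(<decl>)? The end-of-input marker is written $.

{ $, 'else', 'if', 'then', ; }

In <term> ::= <decl> ;: add FIRST(;) = { ; }.
In <decl> ::= <body> ; <term> <decl>: <decl> is at the end, add FOLLOW(<decl>) = { $, 'else', 'if', 'then', ; }.
In <cond> ::= <cond> 'if' <decl>: <decl> is at the end, add FOLLOW(<cond>) = { $, 'else', 'if', 'then', ; }.
Union: FOLLOW(<decl>) = { $, 'else', 'if', 'then', ; }.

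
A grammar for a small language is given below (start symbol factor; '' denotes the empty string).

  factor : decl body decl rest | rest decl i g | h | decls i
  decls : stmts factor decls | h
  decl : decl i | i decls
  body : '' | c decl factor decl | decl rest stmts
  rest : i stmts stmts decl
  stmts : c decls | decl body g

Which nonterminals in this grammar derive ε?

{ body }

Directly nullable (have an ''-production): body.
No other nonterminal has a production whose RHS symbols are all nullable.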